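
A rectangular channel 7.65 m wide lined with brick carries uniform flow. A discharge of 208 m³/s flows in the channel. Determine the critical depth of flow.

For a rectangular channel, critical depth y_c = (q²/g)^(1/3) where q = Q/b = 208/7.65 = 27.19 m²/s.
So y_c = (27.19²/9.81)^(1/3) = 4.22 m.

y_c = 4.22 m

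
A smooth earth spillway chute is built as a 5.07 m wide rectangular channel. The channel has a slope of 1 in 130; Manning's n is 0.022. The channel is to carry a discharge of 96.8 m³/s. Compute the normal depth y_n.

Manning's equation rearranged: A R^(2/3) = nQ / (1·√S) = 0.022 × 96.8 / (√0.007692) = 24.28.
Try y = 4.48 m: A R^(2/3) = 31.32 — over.
Try y = 3.66 m: A R^(2/3) = 24.29 — ≈ 24.28.

y_n = 3.66 m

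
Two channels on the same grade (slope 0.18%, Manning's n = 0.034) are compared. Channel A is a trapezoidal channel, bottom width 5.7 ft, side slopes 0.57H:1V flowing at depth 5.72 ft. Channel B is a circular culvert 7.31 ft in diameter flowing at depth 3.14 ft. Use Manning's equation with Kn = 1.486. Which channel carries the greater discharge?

channel A

Channel A: With bottom width b = 5.7 ft and side slope z = 0.57: A = (b + zy)y = (5.7 + 0.57×5.72)×5.72 = 51.25 ft²; P = b + 2y√(1+z²) = 5.7 + 2×5.72×1.151 = 18.87 ft. Hydraulic radius R = A/P = 51.25/18.87 = 2.716 ft. Q_A = (1.486/0.034)·51.25·2.716^(2/3)·√0.0018 = 185 ft³/s.
Channel B: For a circular section of diameter D = 7.31 ft at depth y = 3.14 ft, the central angle is θ = 2 arccos(1 − 2y/D) = 2.859 rad. Then A = (D²/8)(θ − sin θ) = 17.23 ft² and P = Dθ/2 = 10.45 ft. Hydraulic radius R = A/P = 17.23/10.45 = 1.649 ft. Q_B = (1.486/0.034)·17.23·1.649^(2/3)·√0.0018 = 44.6 ft³/s.
Q_A = 185 ft³/s vs Q_B = 44.6 ft³/s, so channel A carries more.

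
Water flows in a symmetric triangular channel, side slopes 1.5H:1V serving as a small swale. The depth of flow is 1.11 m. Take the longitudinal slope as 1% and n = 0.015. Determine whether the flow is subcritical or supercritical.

For a triangular section with side slope z = 1.5: A = zy² = 1.5×1.11² = 1.848 m²; P = 2y√(1+z²) = 2×1.11×1.803 = 4.002 m.
Hydraulic radius R = A/P = 1.848/4.002 = 0.4618 m.
V = (1/n) R^(2/3) √S = (1/0.015) × 0.4618^(2/3) × √0.01 = 3.983 m/s. Hydraulic depth D_h = A/T = 1.848/3.33 = 0.555 m.
Froude number Fr = V/√(g·D_h) = 3.983/√(9.81×0.555) = 1.71, which is greater than 1, so the flow is supercritical.

supercritical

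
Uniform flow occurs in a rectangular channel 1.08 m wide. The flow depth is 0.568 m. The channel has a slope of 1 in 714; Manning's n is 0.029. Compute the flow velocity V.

V = 0.548 m/s

Flow area A = b·y = 1.08 × 0.568 = 0.6134 m². Wetted perimeter P = b + 2y = 1.08 + 2×0.568 = 2.216 m.
Hydraulic radius R = A/P = 0.6134/2.216 = 0.2768 m.
From Manning's equation, V = (1/n) R^(2/3) S^(1/2) = (1/0.029) × 0.2768^(2/3) × 0.001401^(1/2) = 0.548 m/s.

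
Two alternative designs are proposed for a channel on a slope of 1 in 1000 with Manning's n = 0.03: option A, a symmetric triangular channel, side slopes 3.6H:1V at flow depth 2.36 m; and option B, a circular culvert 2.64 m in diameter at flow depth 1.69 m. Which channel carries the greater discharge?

channel A

Channel A: For a triangular section with side slope z = 3.6: A = zy² = 3.6×2.36² = 20.05 m²; P = 2y√(1+z²) = 2×2.36×3.736 = 17.64 m. Hydraulic radius R = A/P = 20.05/17.64 = 1.137 m. Q_A = (1/0.03)·20.05·1.137^(2/3)·√0.001 = 23.02 m³/s.
Channel B: For a circular section of diameter D = 2.64 m at depth y = 1.69 m, the central angle is θ = 2 arccos(1 − 2y/D) = 3.71 rad. Then A = (D²/8)(θ − sin θ) = 3.701 m² and P = Dθ/2 = 4.897 m. Hydraulic radius R = A/P = 3.701/4.897 = 0.7557 m. Q_B = (1/0.03)·3.701·0.7557^(2/3)·√0.001 = 3.237 m³/s.
Q_A = 23.02 m³/s vs Q_B = 3.237 m³/s, so channel A carries more.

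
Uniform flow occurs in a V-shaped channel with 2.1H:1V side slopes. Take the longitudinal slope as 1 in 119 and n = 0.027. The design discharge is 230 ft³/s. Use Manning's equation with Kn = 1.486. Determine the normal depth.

y_n = 3.87 ft

Manning's equation rearranged: A R^(2/3) = nQ / (1.486·√S) = 0.027 × 230 / (1.486 × √0.008403) = 45.59.
At y = 4.84 ft: A R^(2/3) = 82.83 — too large.
At y = 3.07 ft: A R^(2/3) = 24.6 — too small.
At y = 3.87 ft: A R^(2/3) = 45.62 — ≈ 45.59.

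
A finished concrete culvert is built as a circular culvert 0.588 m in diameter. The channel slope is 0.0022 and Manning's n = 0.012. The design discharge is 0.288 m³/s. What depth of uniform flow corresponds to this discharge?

Manning's equation rearranged: A R^(2/3) = nQ / (1·√S) = 0.012 × 0.288 / (√0.0022) = 0.07368.
Trying y = 0.547 m: A R^(2/3) = 0.08132 — too large.
Trying y = 0.345 m: A R^(2/3) = 0.04909 — too small.
Trying y = 0.469 m: A R^(2/3) = 0.07371 — matches.

y_n = 0.469 m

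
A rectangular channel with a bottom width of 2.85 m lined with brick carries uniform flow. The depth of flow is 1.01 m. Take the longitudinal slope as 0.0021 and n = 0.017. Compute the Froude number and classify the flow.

Flow area A = b·y = 2.85 × 1.01 = 2.879 m². Wetted perimeter P = b + 2y = 2.85 + 2×1.01 = 4.87 m.
Hydraulic radius R = A/P = 2.879/4.87 = 0.5911 m.
V = (1/n) R^(2/3) √S = (1/0.017) × 0.5911^(2/3) × √0.0021 = 1.899 m/s. Hydraulic depth D_h = A/T = 2.879/2.85 = 1.01 m.
Froude number Fr = V/√(g·D_h) = 1.899/√(9.81×1.01) = 0.603, which is less than 1, so the flow is subcritical.

subcritical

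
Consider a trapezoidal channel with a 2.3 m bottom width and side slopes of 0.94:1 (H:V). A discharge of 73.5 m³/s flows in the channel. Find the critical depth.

y_c = 3.15 m

At critical depth, Q² T / (g A³) = 1, i.e. A³/T = Q²/g = 73.5²/9.81 = 550.7.
At y = 2.81 m: A³/T = 353.1 — low.
At y = 3.68 m: A³/T = 1033 — high.
At y = 3.15 m: A³/T = 553.6 — close enough.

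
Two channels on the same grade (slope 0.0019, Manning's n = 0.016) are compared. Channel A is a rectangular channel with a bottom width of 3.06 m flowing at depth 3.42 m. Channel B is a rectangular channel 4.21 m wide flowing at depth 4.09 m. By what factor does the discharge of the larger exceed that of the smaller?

Channel A: Flow area A = b·y = 3.06 × 3.42 = 10.47 m². Wetted perimeter P = b + 2y = 3.06 + 2×3.42 = 9.9 m. Hydraulic radius R = A/P = 10.47/9.9 = 1.057 m. Q_A = (1/0.016)·10.47·1.057^(2/3)·√0.0019 = 29.59 m³/s.
Channel B: Flow area A = b·y = 4.21 × 4.09 = 17.22 m². Wetted perimeter P = b + 2y = 4.21 + 2×4.09 = 12.39 m. Hydraulic radius R = A/P = 17.22/12.39 = 1.39 m. Q_B = (1/0.016)·17.22·1.39^(2/3)·√0.0019 = 58.42 m³/s.
The larger discharge is 58.42 m³/s and the smaller is 29.59 m³/s; the ratio is 1.97.

1.97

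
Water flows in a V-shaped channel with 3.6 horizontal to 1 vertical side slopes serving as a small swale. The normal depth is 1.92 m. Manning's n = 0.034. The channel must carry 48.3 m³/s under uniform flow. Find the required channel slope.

S = 0.017

For a triangular section with side slope z = 3.6: A = zy² = 3.6×1.92² = 13.27 m²; P = 2y√(1+z²) = 2×1.92×3.736 = 14.35 m.
Hydraulic radius R = A/P = 13.27/14.35 = 0.925 m.
From Manning's equation, S = [nQ / (1 A R^(2/3))]² = [0.034 × 48.3 / (1 × 13.27 × 0.925^(2/3))]² = 0.017.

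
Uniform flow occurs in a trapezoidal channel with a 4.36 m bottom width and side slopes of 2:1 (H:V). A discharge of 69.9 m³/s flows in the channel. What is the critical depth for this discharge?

y_c = 2.15 m

At critical depth, Q² T / (g A³) = 1, i.e. A³/T = Q²/g = 69.9²/9.81 = 498.1.
Try y = 1.5 m: A³/T = 129.9 — too small.
Try y = 2.67 m: A³/T = 1155 — too large.
Try y = 2.15 m: A³/T = 498 — close enough.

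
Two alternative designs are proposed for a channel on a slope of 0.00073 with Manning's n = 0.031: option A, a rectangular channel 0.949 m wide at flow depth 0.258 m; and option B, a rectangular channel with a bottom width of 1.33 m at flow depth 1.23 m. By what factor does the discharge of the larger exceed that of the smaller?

12.6

Channel A: Flow area A = b·y = 0.949 × 0.258 = 0.2448 m². Wetted perimeter P = b + 2y = 0.949 + 2×0.258 = 1.465 m. Hydraulic radius R = A/P = 0.2448/1.465 = 0.1671 m. Q_A = (1/0.031)·0.2448·0.1671^(2/3)·√0.00073 = 0.06475 m³/s.
Channel B: Flow area A = b·y = 1.33 × 1.23 = 1.636 m². Wetted perimeter P = b + 2y = 1.33 + 2×1.23 = 3.79 m. Hydraulic radius R = A/P = 1.636/3.79 = 0.4316 m. Q_B = (1/0.031)·1.636·0.4316^(2/3)·√0.00073 = 0.8143 m³/s.
The larger discharge is 0.8143 m³/s and the smaller is 0.06475 m³/s; the ratio is 12.6.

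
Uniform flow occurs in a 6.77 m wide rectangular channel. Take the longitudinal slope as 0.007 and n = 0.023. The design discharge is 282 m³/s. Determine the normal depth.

y_n = 6.68 m

Manning's equation rearranged: A R^(2/3) = nQ / (1·√S) = 0.023 × 282 / (√0.007) = 77.52.
Try y = 4.68 m: A R^(2/3) = 49.69 — short.
Try y = 7.27 m: A R^(2/3) = 86 — over.
Try y = 6.68 m: A R^(2/3) = 77.57 — ≈ 77.52.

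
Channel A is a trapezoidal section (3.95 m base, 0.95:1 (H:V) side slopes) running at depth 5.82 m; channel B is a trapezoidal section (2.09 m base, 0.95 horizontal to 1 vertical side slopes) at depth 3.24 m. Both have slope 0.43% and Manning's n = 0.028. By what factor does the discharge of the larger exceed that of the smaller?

4.9

Channel A: With bottom width b = 3.95 m and side slope z = 0.95: A = (b + zy)y = (3.95 + 0.95×5.82)×5.82 = 55.17 m²; P = b + 2y√(1+z²) = 3.95 + 2×5.82×1.379 = 20.01 m. Hydraulic radius R = A/P = 55.17/20.01 = 2.758 m. Q_A = (1/0.028)·55.17·2.758^(2/3)·√0.0043 = 254.1 m³/s.
Channel B: With bottom width b = 2.09 m and side slope z = 0.95: A = (b + zy)y = (2.09 + 0.95×3.24)×3.24 = 16.74 m²; P = b + 2y√(1+z²) = 2.09 + 2×3.24×1.379 = 11.03 m. Hydraulic radius R = A/P = 16.74/11.03 = 1.518 m. Q_B = (1/0.028)·16.74·1.518^(2/3)·√0.0043 = 51.8 m³/s.
The larger discharge is 254.1 m³/s and the smaller is 51.8 m³/s; the ratio is 4.9.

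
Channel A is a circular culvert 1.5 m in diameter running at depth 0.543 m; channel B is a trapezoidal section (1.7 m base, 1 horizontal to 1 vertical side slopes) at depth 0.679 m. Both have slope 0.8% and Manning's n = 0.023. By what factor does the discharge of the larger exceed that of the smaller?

Channel A: For a circular section of diameter D = 1.5 m at depth y = 0.543 m, the central angle is θ = 2 arccos(1 − 2y/D) = 2.582 rad. Then A = (D²/8)(θ − sin θ) = 0.5771 m² and P = Dθ/2 = 1.937 m. Hydraulic radius R = A/P = 0.5771/1.937 = 0.298 m. Q_A = (1/0.023)·0.5771·0.298^(2/3)·√0.008 = 1.001 m³/s.
Channel B: With bottom width b = 1.7 m and side slope z = 1: A = (b + zy)y = (1.7 + 1×0.679)×0.679 = 1.615 m²; P = b + 2y√(1+z²) = 1.7 + 2×0.679×1.414 = 3.621 m. Hydraulic radius R = A/P = 1.615/3.621 = 0.4462 m. Q_B = (1/0.023)·1.615·0.4462^(2/3)·√0.008 = 3.668 m³/s.
The larger discharge is 3.668 m³/s and the smaller is 1.001 m³/s; the ratio is 3.66.

3.66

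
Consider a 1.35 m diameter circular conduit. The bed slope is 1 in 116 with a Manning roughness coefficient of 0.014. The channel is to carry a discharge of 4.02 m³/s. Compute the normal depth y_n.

y_n = 0.977 m

Manning's equation rearranged: A R^(2/3) = nQ / (1·√S) = 0.014 × 4.02 / (√0.008621) = 0.6062.
Trying y = 0.72 m: A R^(2/3) = 0.3865 — low.
Trying y = 1.14 m: A R^(2/3) = 0.7114 — high.
Trying y = 0.977 m: A R^(2/3) = 0.6061 — close enough.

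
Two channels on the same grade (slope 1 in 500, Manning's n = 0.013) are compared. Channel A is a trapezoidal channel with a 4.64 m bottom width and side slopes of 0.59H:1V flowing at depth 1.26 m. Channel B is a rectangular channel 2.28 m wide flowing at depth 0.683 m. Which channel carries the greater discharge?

channel A

Channel A: With bottom width b = 4.64 m and side slope z = 0.59: A = (b + zy)y = (4.64 + 0.59×1.26)×1.26 = 6.783 m²; P = b + 2y√(1+z²) = 4.64 + 2×1.26×1.161 = 7.566 m. Hydraulic radius R = A/P = 6.783/7.566 = 0.8965 m. Q_A = (1/0.013)·6.783·0.8965^(2/3)·√0.002 = 21.7 m³/s.
Channel B: Flow area A = b·y = 2.28 × 0.683 = 1.557 m². Wetted perimeter P = b + 2y = 2.28 + 2×0.683 = 3.646 m. Hydraulic radius R = A/P = 1.557/3.646 = 0.4271 m. Q_B = (1/0.013)·1.557·0.4271^(2/3)·√0.002 = 3.038 m³/s.
Q_A = 21.7 m³/s vs Q_B = 3.038 m³/s, so channel A carries more.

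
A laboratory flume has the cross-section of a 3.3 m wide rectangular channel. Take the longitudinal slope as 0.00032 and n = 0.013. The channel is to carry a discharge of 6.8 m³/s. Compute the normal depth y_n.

Manning's equation rearranged: A R^(2/3) = nQ / (1·√S) = 0.013 × 6.8 / (√0.00032) = 4.942.
At y = 1.2 m: A R^(2/3) = 3.106 — too small.
At y = 1.92 m: A R^(2/3) = 5.851 — too large.
At y = 1.69 m: A R^(2/3) = 4.945 — close enough.

y_n = 1.69 m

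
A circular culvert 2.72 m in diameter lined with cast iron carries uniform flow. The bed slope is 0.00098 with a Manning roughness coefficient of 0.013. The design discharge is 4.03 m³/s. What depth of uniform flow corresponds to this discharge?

Manning's equation rearranged: A R^(2/3) = nQ / (1·√S) = 0.013 × 4.03 / (√0.00098) = 1.674.
At y = 1.34 m: A R^(2/3) = 2.191 — high.
At y = 1.03 m: A R^(2/3) = 1.369 — low.
At y = 1.15 m: A R^(2/3) = 1.674 — close enough.

y_n = 1.15 m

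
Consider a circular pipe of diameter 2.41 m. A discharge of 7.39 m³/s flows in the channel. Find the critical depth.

y_c = 1.24 m

At critical depth, Q² T / (g A³) = 1, i.e. A³/T = Q²/g = 7.39²/9.81 = 5.567.
Trying y = 1.44 m: A³/T = 9.727 — too large.
Trying y = 0.963 m: A³/T = 2.087 — too small.
Trying y = 1.24 m: A³/T = 5.492 — matches.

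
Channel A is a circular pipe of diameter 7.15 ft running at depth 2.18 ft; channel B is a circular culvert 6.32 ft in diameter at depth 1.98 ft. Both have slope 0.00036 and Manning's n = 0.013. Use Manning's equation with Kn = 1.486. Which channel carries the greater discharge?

channel A

Channel A: For a circular section of diameter D = 7.15 ft at depth y = 2.18 ft, the central angle is θ = 2 arccos(1 − 2y/D) = 2.34 rad. Then A = (D²/8)(θ − sin θ) = 10.36 ft² and P = Dθ/2 = 8.365 ft. Hydraulic radius R = A/P = 10.36/8.365 = 1.239 ft. Q_A = (1.486/0.013)·10.36·1.239^(2/3)·√0.00036 = 25.92 ft³/s.
Channel B: For a circular section of diameter D = 6.32 ft at depth y = 1.98 ft, the central angle is θ = 2 arccos(1 − 2y/D) = 2.376 rad. Then A = (D²/8)(θ − sin θ) = 8.405 ft² and P = Dθ/2 = 7.509 ft. Hydraulic radius R = A/P = 8.405/7.509 = 1.119 ft. Q_B = (1.486/0.013)·8.405·1.119^(2/3)·√0.00036 = 19.65 ft³/s.
Q_A = 25.92 ft³/s vs Q_B = 19.65 ft³/s, so channel A carries more.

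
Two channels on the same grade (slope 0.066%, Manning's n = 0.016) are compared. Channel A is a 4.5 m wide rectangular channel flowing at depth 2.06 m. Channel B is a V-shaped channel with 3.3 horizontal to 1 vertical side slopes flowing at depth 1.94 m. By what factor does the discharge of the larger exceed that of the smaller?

1.21

Channel A: Flow area A = b·y = 4.5 × 2.06 = 9.27 m². Wetted perimeter P = b + 2y = 4.5 + 2×2.06 = 8.62 m. Hydraulic radius R = A/P = 9.27/8.62 = 1.075 m. Q_A = (1/0.016)·9.27·1.075^(2/3)·√0.00066 = 15.62 m³/s.
Channel B: For a triangular section with side slope z = 3.3: A = zy² = 3.3×1.94² = 12.42 m²; P = 2y√(1+z²) = 2×1.94×3.448 = 13.38 m. Hydraulic radius R = A/P = 12.42/13.38 = 0.9283 m. Q_B = (1/0.016)·12.42·0.9283^(2/3)·√0.00066 = 18.98 m³/s.
The larger discharge is 18.98 m³/s and the smaller is 15.62 m³/s; the ratio is 1.21.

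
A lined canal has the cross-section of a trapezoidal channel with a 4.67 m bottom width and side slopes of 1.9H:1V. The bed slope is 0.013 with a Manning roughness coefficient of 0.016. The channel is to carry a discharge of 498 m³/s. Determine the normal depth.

Manning's equation rearranged: A R^(2/3) = nQ / (1·√S) = 0.016 × 498 / (√0.013) = 69.88.
At y = 2.82 m: A R^(2/3) = 40.05 — too small.
At y = 4.58 m: A R^(2/3) = 113.3 — too large.
At y = 3.67 m: A R^(2/3) = 69.88 — matches.

y_n = 3.67 m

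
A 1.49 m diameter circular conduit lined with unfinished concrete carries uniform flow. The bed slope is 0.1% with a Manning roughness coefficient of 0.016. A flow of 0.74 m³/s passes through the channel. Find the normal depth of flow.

y_n = 0.669 m

Manning's equation rearranged: A R^(2/3) = nQ / (1·√S) = 0.016 × 0.74 / (√0.001) = 0.3744.
Trying y = 0.504 m: A R^(2/3) = 0.2225 — low.
Trying y = 0.769 m: A R^(2/3) = 0.4761 — high.
Trying y = 0.669 m: A R^(2/3) = 0.3745 — matches.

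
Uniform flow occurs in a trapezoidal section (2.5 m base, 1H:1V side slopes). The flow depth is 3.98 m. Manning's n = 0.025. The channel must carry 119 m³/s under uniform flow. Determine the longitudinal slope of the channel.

With bottom width b = 2.5 m and side slope z = 1: A = (b + zy)y = (2.5 + 1×3.98)×3.98 = 25.79 m²; P = b + 2y√(1+z²) = 2.5 + 2×3.98×1.414 = 13.76 m.
Hydraulic radius R = A/P = 25.79/13.76 = 1.875 m.
From Manning's equation, S = [nQ / (1 A R^(2/3))]² = [0.025 × 119 / (1 × 25.79 × 1.875^(2/3))]² = 0.00576.

S = 0.00576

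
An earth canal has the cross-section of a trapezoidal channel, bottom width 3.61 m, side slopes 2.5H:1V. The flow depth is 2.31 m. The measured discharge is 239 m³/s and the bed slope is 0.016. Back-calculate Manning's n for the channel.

n = 0.014

With bottom width b = 3.61 m and side slope z = 2.5: A = (b + zy)y = (3.61 + 2.5×2.31)×2.31 = 21.68 m²; P = b + 2y√(1+z²) = 3.61 + 2×2.31×2.693 = 16.05 m.
Hydraulic radius R = A/P = 21.68/16.05 = 1.351 m.
Rearranging Manning's equation: n = (1/Q) A R^(2/3) S^(1/2) = (1/239) × 21.68 × 1.351^(2/3) × √0.016 = 0.014.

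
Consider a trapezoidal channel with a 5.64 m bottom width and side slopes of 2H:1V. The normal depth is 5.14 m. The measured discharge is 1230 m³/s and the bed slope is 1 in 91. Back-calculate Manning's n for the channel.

With bottom width b = 5.64 m and side slope z = 2: A = (b + zy)y = (5.64 + 2×5.14)×5.14 = 81.83 m²; P = b + 2y√(1+z²) = 5.64 + 2×5.14×2.236 = 28.63 m.
Hydraulic radius R = A/P = 81.83/28.63 = 2.858 m.
Rearranging Manning's equation: n = (1/Q) A R^(2/3) S^(1/2) = (1/1230) × 81.83 × 2.858^(2/3) × √0.01099 = 0.014.

n = 0.014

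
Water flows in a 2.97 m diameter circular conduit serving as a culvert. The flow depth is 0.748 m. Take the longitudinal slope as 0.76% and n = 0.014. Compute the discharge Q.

Q = 4.92 m³/s

For a circular section of diameter D = 2.97 m at depth y = 0.748 m, the central angle is θ = 2 arccos(1 − 2y/D) = 2.103 rad. Then A = (D²/8)(θ − sin θ) = 1.369 m² and P = Dθ/2 = 3.123 m.
Hydraulic radius R = A/P = 1.369/3.123 = 0.4382 m.
Manning's equation: Q = (1/n) A R^(2/3) S^(1/2) = (1/0.014) × 1.369 × 0.4382^(2/3) × 0.0076^(1/2) = 4.92 m³/s.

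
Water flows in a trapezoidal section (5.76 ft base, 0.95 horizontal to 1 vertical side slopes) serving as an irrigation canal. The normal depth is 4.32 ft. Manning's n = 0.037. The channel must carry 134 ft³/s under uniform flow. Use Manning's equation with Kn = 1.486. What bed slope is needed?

S = 0.0019

With bottom width b = 5.76 ft and side slope z = 0.95: A = (b + zy)y = (5.76 + 0.95×4.32)×4.32 = 42.61 ft²; P = b + 2y√(1+z²) = 5.76 + 2×4.32×1.379 = 17.68 ft.
Hydraulic radius R = A/P = 42.61/17.68 = 2.411 ft.
From Manning's equation, S = [nQ / (1.486 A R^(2/3))]² = [0.037 × 134 / (1.486 × 42.61 × 2.411^(2/3))]² = 0.0019.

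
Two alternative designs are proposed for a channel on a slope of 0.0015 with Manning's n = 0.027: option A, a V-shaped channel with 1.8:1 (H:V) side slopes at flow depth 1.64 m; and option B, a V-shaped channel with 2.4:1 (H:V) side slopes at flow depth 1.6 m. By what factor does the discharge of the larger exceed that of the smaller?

1.29

Channel A: For a triangular section with side slope z = 1.8: A = zy² = 1.8×1.64² = 4.841 m²; P = 2y√(1+z²) = 2×1.64×2.059 = 6.754 m. Hydraulic radius R = A/P = 4.841/6.754 = 0.7168 m. Q_A = (1/0.027)·4.841·0.7168^(2/3)·√0.0015 = 5.562 m³/s.
Channel B: For a triangular section with side slope z = 2.4: A = zy² = 2.4×1.6² = 6.144 m²; P = 2y√(1+z²) = 2×1.6×2.6 = 8.32 m. Hydraulic radius R = A/P = 6.144/8.32 = 0.7385 m. Q_B = (1/0.027)·6.144·0.7385^(2/3)·√0.0015 = 7.2 m³/s.
The larger discharge is 7.2 m³/s and the smaller is 5.562 m³/s; the ratio is 1.29.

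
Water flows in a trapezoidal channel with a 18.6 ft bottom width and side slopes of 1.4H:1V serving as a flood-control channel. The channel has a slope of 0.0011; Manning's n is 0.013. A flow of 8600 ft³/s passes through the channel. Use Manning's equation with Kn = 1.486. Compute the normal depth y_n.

y_n = 14.4 ft

Manning's equation rearranged: A R^(2/3) = nQ / (1.486·√S) = 0.013 × 8600 / (1.486 × √0.0011) = 2268.
At y = 17.3 ft: A R^(2/3) = 3319 — too large.
At y = 11.6 ft: A R^(2/3) = 1466 — too small.
At y = 14.4 ft: A R^(2/3) = 2268 — ≈ 2268.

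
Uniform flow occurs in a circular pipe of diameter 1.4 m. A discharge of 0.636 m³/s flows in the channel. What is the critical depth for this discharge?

At critical depth, Q² T / (g A³) = 1, i.e. A³/T = Q²/g = 0.636²/9.81 = 0.04123.
Try y = 0.309 m: A³/T = 0.01382 — short.
Try y = 0.466 m: A³/T = 0.06828 — over.
Try y = 0.409 m: A³/T = 0.0412 — matches.

y_c = 0.409 m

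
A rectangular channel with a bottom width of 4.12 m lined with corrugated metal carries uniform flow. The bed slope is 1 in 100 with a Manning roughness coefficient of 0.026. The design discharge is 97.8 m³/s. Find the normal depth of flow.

Manning's equation rearranged: A R^(2/3) = nQ / (1·√S) = 0.026 × 97.8 / (√0.01) = 25.43.
Try y = 3.65 m: A R^(2/3) = 18.07 — too small.
Try y = 4.83 m: A R^(2/3) = 25.42 — matches.

y_n = 4.83 m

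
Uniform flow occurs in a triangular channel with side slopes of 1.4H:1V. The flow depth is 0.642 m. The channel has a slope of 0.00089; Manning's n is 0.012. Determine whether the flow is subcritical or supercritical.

For a triangular section with side slope z = 1.4: A = zy² = 1.4×0.642² = 0.577 m²; P = 2y√(1+z²) = 2×0.642×1.72 = 2.209 m.
Hydraulic radius R = A/P = 0.577/2.209 = 0.2612 m.
V = (1/n) R^(2/3) √S = (1/0.012) × 0.2612^(2/3) × √0.00089 = 1.016 m/s. Hydraulic depth D_h = A/T = 0.577/1.798 = 0.321 m.
Froude number Fr = V/√(g·D_h) = 1.016/√(9.81×0.321) = 0.572, which is less than 1, so the flow is subcritical.

subcritical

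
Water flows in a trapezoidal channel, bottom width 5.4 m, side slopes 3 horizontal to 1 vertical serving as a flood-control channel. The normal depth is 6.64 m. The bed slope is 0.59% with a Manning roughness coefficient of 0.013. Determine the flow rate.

With bottom width b = 5.4 m and side slope z = 3: A = (b + zy)y = (5.4 + 3×6.64)×6.64 = 168.1 m²; P = b + 2y√(1+z²) = 5.4 + 2×6.64×3.162 = 47.4 m.
Hydraulic radius R = A/P = 168.1/47.4 = 3.547 m.
Manning's equation: Q = (1/n) A R^(2/3) S^(1/2) = (1/0.013) × 168.1 × 3.547^(2/3) × 0.0059^(1/2) = 2310 m³/s.

Q = 2310 m³/s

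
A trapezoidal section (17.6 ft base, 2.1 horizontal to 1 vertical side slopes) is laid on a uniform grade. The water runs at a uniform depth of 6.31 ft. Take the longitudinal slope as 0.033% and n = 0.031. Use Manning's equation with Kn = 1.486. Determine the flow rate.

Q = 437 ft³/s

With bottom width b = 17.6 ft and side slope z = 2.1: A = (b + zy)y = (17.6 + 2.1×6.31)×6.31 = 194.7 ft²; P = b + 2y√(1+z²) = 17.6 + 2×6.31×2.326 = 46.95 ft.
Hydraulic radius R = A/P = 194.7/46.95 = 4.146 ft.
Manning's equation: Q = (1.486/n) A R^(2/3) S^(1/2) = (1.486/0.031) × 194.7 × 4.146^(2/3) × 0.00033^(1/2) = 437 ft³/s.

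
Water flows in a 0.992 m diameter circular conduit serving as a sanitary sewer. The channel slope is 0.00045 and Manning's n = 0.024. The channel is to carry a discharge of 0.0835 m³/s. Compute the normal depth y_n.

y_n = 0.379 m

Manning's equation rearranged: A R^(2/3) = nQ / (1·√S) = 0.024 × 0.0835 / (√0.00045) = 0.09447.
Trying y = 0.323 m: A R^(2/3) = 0.06994 — too small.
Trying y = 0.414 m: A R^(2/3) = 0.1111 — too large.
Trying y = 0.379 m: A R^(2/3) = 0.09448 — close enough.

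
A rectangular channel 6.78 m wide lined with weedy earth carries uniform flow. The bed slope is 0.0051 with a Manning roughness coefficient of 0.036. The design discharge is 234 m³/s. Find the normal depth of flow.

Manning's equation rearranged: A R^(2/3) = nQ / (1·√S) = 0.036 × 234 / (√0.0051) = 118.
Trying y = 10.6 m: A R^(2/3) = 134.8 — over.
Trying y = 8.44 m: A R^(2/3) = 103.1 — short.
Trying y = 9.46 m: A R^(2/3) = 118 — close enough.

y_n = 9.46 m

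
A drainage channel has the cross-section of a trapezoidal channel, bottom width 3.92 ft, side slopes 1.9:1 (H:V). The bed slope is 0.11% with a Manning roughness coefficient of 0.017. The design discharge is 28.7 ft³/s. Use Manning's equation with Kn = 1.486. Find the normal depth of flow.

y_n = 1.49 ft

Manning's equation rearranged: A R^(2/3) = nQ / (1.486·√S) = 0.017 × 28.7 / (1.486 × √0.0011) = 9.9.
At y = 1.69 ft: A R^(2/3) = 12.67 — high.
At y = 1.28 ft: A R^(2/3) = 7.372 — low.
At y = 1.49 ft: A R^(2/3) = 9.89 — close enough.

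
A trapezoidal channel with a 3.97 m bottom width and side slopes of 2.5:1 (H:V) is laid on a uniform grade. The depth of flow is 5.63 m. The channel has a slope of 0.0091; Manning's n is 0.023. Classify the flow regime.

With bottom width b = 3.97 m and side slope z = 2.5: A = (b + zy)y = (3.97 + 2.5×5.63)×5.63 = 101.6 m²; P = b + 2y√(1+z²) = 3.97 + 2×5.63×2.693 = 34.29 m.
Hydraulic radius R = A/P = 101.6/34.29 = 2.963 m.
V = (1/n) R^(2/3) √S = (1/0.023) × 2.963^(2/3) × √0.0091 = 8.556 m/s. Hydraulic depth D_h = A/T = 101.6/32.12 = 3.163 m.
Froude number Fr = V/√(g·D_h) = 8.556/√(9.81×3.163) = 1.54, which is greater than 1, so the flow is supercritical.

supercritical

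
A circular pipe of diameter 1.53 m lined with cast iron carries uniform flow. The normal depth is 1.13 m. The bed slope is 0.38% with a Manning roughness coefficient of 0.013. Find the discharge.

Q = 4.11 m³/s

For a circular section of diameter D = 1.53 m at depth y = 1.13 m, the central angle is θ = 2 arccos(1 − 2y/D) = 4.136 rad. Then A = (D²/8)(θ − sin θ) = 1.456 m² and P = Dθ/2 = 3.164 m.
Hydraulic radius R = A/P = 1.456/3.164 = 0.4601 m.
Manning's equation: Q = (1/n) A R^(2/3) S^(1/2) = (1/0.013) × 1.456 × 0.4601^(2/3) × 0.0038^(1/2) = 4.11 m³/s.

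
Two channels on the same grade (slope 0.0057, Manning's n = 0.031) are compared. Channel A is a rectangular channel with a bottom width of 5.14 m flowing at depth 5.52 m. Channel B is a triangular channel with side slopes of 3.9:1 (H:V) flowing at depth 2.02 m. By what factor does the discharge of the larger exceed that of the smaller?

Channel A: Flow area A = b·y = 5.14 × 5.52 = 28.37 m². Wetted perimeter P = b + 2y = 5.14 + 2×5.52 = 16.18 m. Hydraulic radius R = A/P = 28.37/16.18 = 1.754 m. Q_A = (1/0.031)·28.37·1.754^(2/3)·√0.0057 = 100.5 m³/s.
Channel B: For a triangular section with side slope z = 3.9: A = zy² = 3.9×2.02² = 15.91 m²; P = 2y√(1+z²) = 2×2.02×4.026 = 16.27 m. Hydraulic radius R = A/P = 15.91/16.27 = 0.9784 m. Q_B = (1/0.031)·15.91·0.9784^(2/3)·√0.0057 = 38.19 m³/s.
The larger discharge is 100.5 m³/s and the smaller is 38.19 m³/s; the ratio is 2.63.

2.63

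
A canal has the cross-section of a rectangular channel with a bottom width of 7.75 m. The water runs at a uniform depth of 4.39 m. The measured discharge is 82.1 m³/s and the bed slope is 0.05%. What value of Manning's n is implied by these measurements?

Flow area A = b·y = 7.75 × 4.39 = 34.02 m². Wetted perimeter P = b + 2y = 7.75 + 2×4.39 = 16.53 m.
Hydraulic radius R = A/P = 34.02/16.53 = 2.058 m.
Rearranging Manning's equation: n = (1/Q) A R^(2/3) S^(1/2) = (1/82.1) × 34.02 × 2.058^(2/3) × √0.0005 = 0.015.

n = 0.015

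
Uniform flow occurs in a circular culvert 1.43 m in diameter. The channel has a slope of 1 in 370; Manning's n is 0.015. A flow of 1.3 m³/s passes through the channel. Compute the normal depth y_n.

Manning's equation rearranged: A R^(2/3) = nQ / (1·√S) = 0.015 × 1.3 / (√0.002703) = 0.3751.
At y = 0.816 m: A R^(2/3) = 0.5026 — too large.
At y = 0.603 m: A R^(2/3) = 0.3 — too small.
At y = 0.684 m: A R^(2/3) = 0.3749 — close enough.

y_n = 0.684 m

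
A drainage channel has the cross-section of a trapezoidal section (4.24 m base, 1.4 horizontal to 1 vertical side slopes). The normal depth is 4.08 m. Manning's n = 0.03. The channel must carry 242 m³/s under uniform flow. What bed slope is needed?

S = 0.011

With bottom width b = 4.24 m and side slope z = 1.4: A = (b + zy)y = (4.24 + 1.4×4.08)×4.08 = 40.6 m²; P = b + 2y√(1+z²) = 4.24 + 2×4.08×1.72 = 18.28 m.
Hydraulic radius R = A/P = 40.6/18.28 = 2.221 m.
From Manning's equation, S = [nQ / (1 A R^(2/3))]² = [0.03 × 242 / (1 × 40.6 × 2.221^(2/3))]² = 0.011.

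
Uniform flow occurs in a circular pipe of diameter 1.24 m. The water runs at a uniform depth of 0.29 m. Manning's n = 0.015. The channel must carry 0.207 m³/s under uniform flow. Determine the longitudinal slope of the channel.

For a circular section of diameter D = 1.24 m at depth y = 0.29 m, the central angle is θ = 2 arccos(1 − 2y/D) = 2.019 rad. Then A = (D²/8)(θ − sin θ) = 0.2149 m² and P = Dθ/2 = 1.252 m.
Hydraulic radius R = A/P = 0.2149/1.252 = 0.1716 m.
From Manning's equation, S = [nQ / (1 A R^(2/3))]² = [0.015 × 0.207 / (1 × 0.2149 × 0.1716^(2/3))]² = 0.00219.

S = 0.00219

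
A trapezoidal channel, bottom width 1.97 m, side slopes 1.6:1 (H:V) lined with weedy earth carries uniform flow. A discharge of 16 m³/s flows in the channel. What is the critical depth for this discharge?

y_c = 1.33 m

At critical depth, Q² T / (g A³) = 1, i.e. A³/T = Q²/g = 16²/9.81 = 26.1.
Trying y = 1.54 m: A³/T = 46.16 — over.
Trying y = 1.12 m: A³/T = 13.47 — short.
Trying y = 1.33 m: A³/T = 26.01 — ≈ 26.1.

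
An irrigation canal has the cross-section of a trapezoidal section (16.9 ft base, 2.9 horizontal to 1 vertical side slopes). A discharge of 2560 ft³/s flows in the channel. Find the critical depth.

At critical depth, Q² T / (g A³) = 1, i.e. A³/T = Q²/g = 2560²/32.2 = 203500.
Trying y = 8.05 ft: A³/T = 534700 — high.
Trying y = 4.93 ft: A³/T = 79970 — low.
Trying y = 6.3 ft: A³/T = 203600 — ≈ 203500.

y_c = 6.3 ft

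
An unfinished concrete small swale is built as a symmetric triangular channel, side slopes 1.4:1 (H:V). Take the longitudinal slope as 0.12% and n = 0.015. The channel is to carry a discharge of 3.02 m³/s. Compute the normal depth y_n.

y_n = 1.22 m

Manning's equation rearranged: A R^(2/3) = nQ / (1·√S) = 0.015 × 3.02 / (√0.0012) = 1.308.
Trying y = 0.97 m: A R^(2/3) = 0.7087 — short.
Trying y = 1.55 m: A R^(2/3) = 2.474 — over.
Trying y = 1.22 m: A R^(2/3) = 1.306 — matches.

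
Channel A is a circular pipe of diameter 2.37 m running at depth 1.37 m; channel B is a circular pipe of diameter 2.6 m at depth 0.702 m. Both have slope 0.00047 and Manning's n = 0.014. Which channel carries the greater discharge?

Channel A: For a circular section of diameter D = 2.37 m at depth y = 1.37 m, the central angle is θ = 2 arccos(1 − 2y/D) = 3.455 rad. Then A = (D²/8)(θ − sin θ) = 2.642 m² and P = Dθ/2 = 4.094 m. Hydraulic radius R = A/P = 2.642/4.094 = 0.6454 m. Q_A = (1/0.014)·2.642·0.6454^(2/3)·√0.00047 = 3.056 m³/s.
Channel B: For a circular section of diameter D = 2.6 m at depth y = 0.702 m, the central angle is θ = 2 arccos(1 − 2y/D) = 2.186 rad. Then A = (D²/8)(θ − sin θ) = 1.157 m² and P = Dθ/2 = 2.841 m. Hydraulic radius R = A/P = 1.157/2.841 = 0.4071 m. Q_B = (1/0.014)·1.157·0.4071^(2/3)·√0.00047 = 0.9837 m³/s.
Q_A = 3.056 m³/s vs Q_B = 0.9837 m³/s, so channel A carries more.

channel A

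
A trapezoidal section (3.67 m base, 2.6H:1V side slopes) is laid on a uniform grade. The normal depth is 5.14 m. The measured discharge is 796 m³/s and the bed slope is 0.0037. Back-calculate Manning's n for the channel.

n = 0.013

With bottom width b = 3.67 m and side slope z = 2.6: A = (b + zy)y = (3.67 + 2.6×5.14)×5.14 = 87.55 m²; P = b + 2y√(1+z²) = 3.67 + 2×5.14×2.786 = 32.31 m.
Hydraulic radius R = A/P = 87.55/32.31 = 2.71 m.
Rearranging Manning's equation: n = (1/Q) A R^(2/3) S^(1/2) = (1/796) × 87.55 × 2.71^(2/3) × √0.0037 = 0.013.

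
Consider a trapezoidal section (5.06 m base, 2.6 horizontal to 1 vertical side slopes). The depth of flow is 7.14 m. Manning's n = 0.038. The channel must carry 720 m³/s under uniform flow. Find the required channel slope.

S = 0.0045

With bottom width b = 5.06 m and side slope z = 2.6: A = (b + zy)y = (5.06 + 2.6×7.14)×7.14 = 168.7 m²; P = b + 2y√(1+z²) = 5.06 + 2×7.14×2.786 = 44.84 m.
Hydraulic radius R = A/P = 168.7/44.84 = 3.762 m.
From Manning's equation, S = [nQ / (1 A R^(2/3))]² = [0.038 × 720 / (1 × 168.7 × 3.762^(2/3))]² = 0.0045.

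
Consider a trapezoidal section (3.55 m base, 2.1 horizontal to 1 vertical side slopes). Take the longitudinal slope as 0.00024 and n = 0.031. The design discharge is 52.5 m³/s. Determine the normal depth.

y_n = 4.51 m

Manning's equation rearranged: A R^(2/3) = nQ / (1·√S) = 0.031 × 52.5 / (√0.00024) = 105.1.
At y = 4.03 m: A R^(2/3) = 81.18 — too small.
At y = 5.28 m: A R^(2/3) = 151.7 — too large.
At y = 4.51 m: A R^(2/3) = 105.1 — matches.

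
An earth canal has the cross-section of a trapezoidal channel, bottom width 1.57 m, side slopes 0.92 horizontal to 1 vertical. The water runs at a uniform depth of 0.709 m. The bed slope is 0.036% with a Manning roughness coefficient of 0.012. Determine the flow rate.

Q = 1.46 m³/s

With bottom width b = 1.57 m and side slope z = 0.92: A = (b + zy)y = (1.57 + 0.92×0.709)×0.709 = 1.576 m²; P = b + 2y√(1+z²) = 1.57 + 2×0.709×1.359 = 3.497 m.
Hydraulic radius R = A/P = 1.576/3.497 = 0.4506 m.
Manning's equation: Q = (1/n) A R^(2/3) S^(1/2) = (1/0.012) × 1.576 × 0.4506^(2/3) × 0.00036^(1/2) = 1.46 m³/s.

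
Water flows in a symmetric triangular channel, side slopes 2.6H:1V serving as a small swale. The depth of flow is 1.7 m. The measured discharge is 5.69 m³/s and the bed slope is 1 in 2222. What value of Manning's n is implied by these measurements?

For a triangular section with side slope z = 2.6: A = zy² = 2.6×1.7² = 7.514 m²; P = 2y√(1+z²) = 2×1.7×2.786 = 9.471 m.
Hydraulic radius R = A/P = 7.514/9.471 = 0.7933 m.
Rearranging Manning's equation: n = (1/Q) A R^(2/3) S^(1/2) = (1/5.69) × 7.514 × 0.7933^(2/3) × √0.00045 = 0.024.

n = 0.024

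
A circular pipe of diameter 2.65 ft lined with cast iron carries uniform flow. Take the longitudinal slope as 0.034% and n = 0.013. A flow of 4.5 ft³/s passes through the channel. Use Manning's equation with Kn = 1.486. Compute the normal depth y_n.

y_n = 1.34 ft

Manning's equation rearranged: A R^(2/3) = nQ / (1.486·√S) = 0.013 × 4.5 / (1.486 × √0.00034) = 2.135.
At y = 1.16 ft: A R^(2/3) = 1.662 — low.
At y = 1.49 ft: A R^(2/3) = 2.544 — high.
At y = 1.34 ft: A R^(2/3) = 2.136 — ≈ 2.135.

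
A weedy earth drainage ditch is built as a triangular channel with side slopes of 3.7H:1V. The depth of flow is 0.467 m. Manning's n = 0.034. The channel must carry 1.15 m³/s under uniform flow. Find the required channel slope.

S = 0.0171

For a triangular section with side slope z = 3.7: A = zy² = 3.7×0.467² = 0.8069 m²; P = 2y√(1+z²) = 2×0.467×3.833 = 3.58 m.
Hydraulic radius R = A/P = 0.8069/3.58 = 0.2254 m.
From Manning's equation, S = [nQ / (1 A R^(2/3))]² = [0.034 × 1.15 / (1 × 0.8069 × 0.2254^(2/3))]² = 0.0171.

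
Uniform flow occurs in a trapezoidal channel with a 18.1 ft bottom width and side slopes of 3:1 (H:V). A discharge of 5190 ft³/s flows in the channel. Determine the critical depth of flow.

y_c = 8.77 ft

At critical depth, Q² T / (g A³) = 1, i.e. A³/T = Q²/g = 5190²/32.2 = 836500.
Trying y = 9.93 ft: A³/T = 1384000 — high.
Trying y = 6.62 ft: A³/T = 274500 — low.
Trying y = 8.77 ft: A³/T = 835400 — ≈ 836500.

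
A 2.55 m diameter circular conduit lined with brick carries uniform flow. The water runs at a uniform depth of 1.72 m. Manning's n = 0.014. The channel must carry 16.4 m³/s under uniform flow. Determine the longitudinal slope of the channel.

S = 0.0058

For a circular section of diameter D = 2.55 m at depth y = 1.72 m, the central angle is θ = 2 arccos(1 − 2y/D) = 3.855 rad. Then A = (D²/8)(θ − sin θ) = 3.665 m² and P = Dθ/2 = 4.915 m.
Hydraulic radius R = A/P = 3.665/4.915 = 0.7457 m.
From Manning's equation, S = [nQ / (1 A R^(2/3))]² = [0.014 × 16.4 / (1 × 3.665 × 0.7457^(2/3))]² = 0.0058.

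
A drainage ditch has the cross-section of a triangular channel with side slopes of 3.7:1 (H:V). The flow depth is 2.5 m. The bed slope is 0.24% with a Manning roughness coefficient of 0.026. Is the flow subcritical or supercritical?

For a triangular section with side slope z = 3.7: A = zy² = 3.7×2.5² = 23.12 m²; P = 2y√(1+z²) = 2×2.5×3.833 = 19.16 m.
Hydraulic radius R = A/P = 23.12/19.16 = 1.207 m.
V = (1/n) R^(2/3) √S = (1/0.026) × 1.207^(2/3) × √0.0024 = 2.136 m/s. Hydraulic depth D_h = A/T = 23.12/18.5 = 1.25 m.
Froude number Fr = V/√(g·D_h) = 2.136/√(9.81×1.25) = 0.61, which is less than 1, so the flow is subcritical.

subcritical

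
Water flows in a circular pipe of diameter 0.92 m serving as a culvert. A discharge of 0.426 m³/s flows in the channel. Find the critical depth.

At critical depth, Q² T / (g A³) = 1, i.e. A³/T = Q²/g = 0.426²/9.81 = 0.0185.
Trying y = 0.478 m: A³/T = 0.04622 — too large.
Trying y = 0.32 m: A³/T = 0.009917 — too small.
Trying y = 0.376 m: A³/T = 0.01845 — ≈ 0.0185.

y_c = 0.376 m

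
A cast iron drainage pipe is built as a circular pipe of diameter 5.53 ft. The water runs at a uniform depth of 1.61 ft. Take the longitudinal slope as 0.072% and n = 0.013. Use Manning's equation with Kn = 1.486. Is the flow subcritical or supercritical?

subcritical

For a circular section of diameter D = 5.53 ft at depth y = 1.61 ft, the central angle is θ = 2 arccos(1 − 2y/D) = 2.28 rad. Then A = (D²/8)(θ − sin θ) = 5.813 ft² and P = Dθ/2 = 6.303 ft.
Hydraulic radius R = A/P = 5.813/6.303 = 0.9222 ft.
V = (1.486/n) R^(2/3) √S = (1.486/0.013) × 0.9222^(2/3) × √0.00072 = 2.906 ft/s. Hydraulic depth D_h = A/T = 5.813/5.024 = 1.157 ft.
Froude number Fr = V/√(g·D_h) = 2.906/√(32.2×1.157) = 0.476, which is less than 1, so the flow is subcritical.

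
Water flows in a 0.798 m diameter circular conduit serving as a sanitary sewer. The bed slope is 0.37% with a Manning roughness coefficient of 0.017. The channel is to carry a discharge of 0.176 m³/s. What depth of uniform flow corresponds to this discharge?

Manning's equation rearranged: A R^(2/3) = nQ / (1·√S) = 0.017 × 0.176 / (√0.0037) = 0.04919.
At y = 0.33 m: A R^(2/3) = 0.06114 — over.
At y = 0.222 m: A R^(2/3) = 0.02887 — short.
At y = 0.293 m: A R^(2/3) = 0.04912 — close enough.

y_n = 0.293 m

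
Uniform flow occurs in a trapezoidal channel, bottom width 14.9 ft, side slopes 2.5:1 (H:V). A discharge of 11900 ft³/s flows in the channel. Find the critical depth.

y_c = 14.3 ft

At critical depth, Q² T / (g A³) = 1, i.e. A³/T = Q²/g = 11900²/32.2 = 4398000.
Try y = 12.6 ft: A³/T = 2565000 — too small.
Try y = 14.3 ft: A³/T = 4398000 — matches.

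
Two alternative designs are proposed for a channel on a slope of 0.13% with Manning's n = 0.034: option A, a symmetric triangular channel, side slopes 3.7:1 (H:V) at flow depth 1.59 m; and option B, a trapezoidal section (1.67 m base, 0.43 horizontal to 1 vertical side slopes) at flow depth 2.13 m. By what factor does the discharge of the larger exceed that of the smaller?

Channel A: For a triangular section with side slope z = 3.7: A = zy² = 3.7×1.59² = 9.354 m²; P = 2y√(1+z²) = 2×1.59×3.833 = 12.19 m. Hydraulic radius R = A/P = 9.354/12.19 = 0.7675 m. Q_A = (1/0.034)·9.354·0.7675^(2/3)·√0.0013 = 8.315 m³/s.
Channel B: With bottom width b = 1.67 m and side slope z = 0.43: A = (b + zy)y = (1.67 + 0.43×2.13)×2.13 = 5.508 m²; P = b + 2y√(1+z²) = 1.67 + 2×2.13×1.089 = 6.307 m. Hydraulic radius R = A/P = 5.508/6.307 = 0.8733 m. Q_B = (1/0.034)·5.508·0.8733^(2/3)·√0.0013 = 5.337 m³/s.
The larger discharge is 8.315 m³/s and the smaller is 5.337 m³/s; the ratio is 1.56.

1.56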